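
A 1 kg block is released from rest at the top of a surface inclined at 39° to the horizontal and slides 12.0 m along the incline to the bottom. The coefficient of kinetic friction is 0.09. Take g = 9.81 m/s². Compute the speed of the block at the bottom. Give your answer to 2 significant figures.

The weight component along the incline is mg sin 39° = 6.174 N and the normal force is N = mg cos 39° = 7.624 N.
Friction up the slope is f = μN = 0.09 × 7.624 = 0.686 N, so the net downslope force is 6.174 − 0.686 = 5.488 N and a = 5.488 / 1 = 5.4880 m/s².
Starting from rest over a distance of 12.0 m, v² = 2aL = 2 × 5.4880 × 12.0 = 131.7120, so v = 11.4766 m/s.

11 m/s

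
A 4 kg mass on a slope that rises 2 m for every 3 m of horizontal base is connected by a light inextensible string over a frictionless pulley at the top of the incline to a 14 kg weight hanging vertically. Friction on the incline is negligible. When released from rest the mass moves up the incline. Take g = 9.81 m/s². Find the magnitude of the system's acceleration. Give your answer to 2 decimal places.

For the mass on the incline: the weight component along the slope is m₁g sin 33.69° = 4 × 9.81 × 0.5547 = 21.766 N and the normal force is N = m₁g cos 33.69° = 32.650 N.
Newton's second law for the mass (up-slope positive): T − 21.766 = 4 a. For the hanging weight (downward positive): 14 × 9.81 − T = 14 a.
Adding the two equations eliminates T: 115.574 = 18 a, so a = 6.4208 m/s².

6.42 m/s²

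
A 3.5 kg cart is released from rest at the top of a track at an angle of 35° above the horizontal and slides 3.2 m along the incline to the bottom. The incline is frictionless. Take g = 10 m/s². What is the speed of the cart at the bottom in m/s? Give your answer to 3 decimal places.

6.059 m/s

The weight component along the incline is mg sin 35° = 20.075 N and the normal force is N = mg cos 35° = 28.670 N.
With no friction, a = g sin 35° = 5.7358 m/s².
Starting from rest over a distance of 3.2 m, v² = 2aL = 2 × 5.7358 × 3.2 = 36.7091, so v = 6.0588 m/s.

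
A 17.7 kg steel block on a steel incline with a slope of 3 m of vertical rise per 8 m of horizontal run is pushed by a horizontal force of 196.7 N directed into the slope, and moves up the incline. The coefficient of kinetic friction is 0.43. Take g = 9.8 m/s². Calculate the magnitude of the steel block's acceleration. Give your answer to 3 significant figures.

1.34 m/s²

The horizontal push has components F cos 20.56° = 196.7 × 0.9363 = 184.170 N up the incline and F sin 20.56° = 196.7 × 0.3511 = 69.061 N pressing into the surface.
The normal force is therefore N = mg cos 20.56° + F sin 20.56° = 162.411 + 69.061 = 231.472 N, and kinetic friction down the slope is μN = 0.43 × 231.472 = 99.533 N.
Along the incline: F cos 20.56° − mg sin 20.56° − μN = ma, so 184.170 − 60.902 − 99.533 = 17.7 a, giving a = 1.3410 m/s².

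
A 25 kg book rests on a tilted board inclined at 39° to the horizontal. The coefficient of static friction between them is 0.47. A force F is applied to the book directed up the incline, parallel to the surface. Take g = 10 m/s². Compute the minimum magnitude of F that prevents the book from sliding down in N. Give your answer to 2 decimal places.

66.02 N

The normal force is N = mg cos 39° = 194.286 N. With F at its minimum the book is on the verge of sliding down, so static friction is at its maximum μ_s N = 0.47 × 194.286 = 91.314 N and acts up the slope.
Equilibrium along the incline: F + μ_s N = mg sin 39°, so F = 157.330 − 91.314 = 66.016 N.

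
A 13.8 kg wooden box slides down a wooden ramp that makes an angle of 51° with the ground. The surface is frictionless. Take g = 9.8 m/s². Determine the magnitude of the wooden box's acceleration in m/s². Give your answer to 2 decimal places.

Resolving the weight along the incline: the component pulling the wooden box down the slope is mg sin 51° = 13.8 × 9.8 × 0.7771 = 105.095 N, and the normal force is N = mg cos 51° = 13.8 × 9.8 × 0.6293 = 85.107 N.
With no friction the net force along the incline is 105.095 N, so a = g sin 51° = 105.095 / 13.8 = 7.6156 m/s².

7.62 m/s²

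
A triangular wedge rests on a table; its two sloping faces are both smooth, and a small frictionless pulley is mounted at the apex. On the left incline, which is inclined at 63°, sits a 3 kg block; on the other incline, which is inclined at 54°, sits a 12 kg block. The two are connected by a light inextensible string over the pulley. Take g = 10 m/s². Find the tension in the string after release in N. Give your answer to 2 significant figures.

Resolve each weight along its own incline: the 3 kg mass has component 3 × 10 × sin 63° = 26.730 N down its slope, and the 12 kg mass has 12 × 10 × sin 54° = 97.082 N down its slope.
The 12 kg side's 97.082 N exceeds the other side's 26.730 N, so that mass slides down and the 3 kg mass slides up. Taking that direction as positive, Newton's second law for the whole system gives 97.082 − 26.730 = (3 + 12) a, so a = 70.352 / 15 = 4.6901 m/s².
For the 3 kg mass (up-slope positive): T − 26.730 = 3 × 4.6901, so T = 40.800 N.

41 N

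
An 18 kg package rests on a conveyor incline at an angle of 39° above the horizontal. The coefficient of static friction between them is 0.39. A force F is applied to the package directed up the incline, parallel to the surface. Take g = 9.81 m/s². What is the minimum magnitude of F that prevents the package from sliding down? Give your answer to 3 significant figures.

57.6 N

The normal force is N = mg cos 39° = 137.228 N. With F at its minimum the package is on the verge of sliding down, so static friction is at its maximum μ_s N = 0.39 × 137.228 = 53.519 N and acts up the slope.
Equilibrium along the incline: F + μ_s N = mg sin 39°, so F = 111.125 − 53.519 = 57.606 N.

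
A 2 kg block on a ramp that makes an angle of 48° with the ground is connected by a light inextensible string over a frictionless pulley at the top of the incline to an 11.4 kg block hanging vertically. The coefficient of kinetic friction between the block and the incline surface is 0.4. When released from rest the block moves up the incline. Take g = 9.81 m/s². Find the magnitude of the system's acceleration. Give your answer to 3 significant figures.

For the block on the incline: the weight component along the slope is m₁g sin 48° = 2 × 9.81 × 0.7431 = 14.580 N and the normal force is N = m₁g cos 48° = 13.128 N.
Kinetic friction opposes the block's motion up the incline: f = μN = 0.4 × 13.128 = 5.251 N acting down the slope.
Newton's second law for the block (up-slope positive): T − 14.580 − 5.251 = 2 a. For the hanging block (downward positive): 11.4 × 9.81 − T = 11.4 a.
Adding the two equations eliminates T: 92.003 = 13.4 a, so a = 6.8659 m/s².

6.87 m/s²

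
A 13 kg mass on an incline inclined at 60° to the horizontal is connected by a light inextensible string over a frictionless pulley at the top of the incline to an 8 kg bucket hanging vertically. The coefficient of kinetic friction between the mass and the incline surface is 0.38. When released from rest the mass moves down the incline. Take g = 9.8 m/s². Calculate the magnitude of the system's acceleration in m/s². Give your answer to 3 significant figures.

For the mass on the incline: the weight component along the slope is m₁g sin 60° = 13 × 9.8 × 0.8660 = 110.328 N and the normal force is N = m₁g cos 60° = 63.700 N.
Kinetic friction opposes the mass's motion down the incline: f = μN = 0.38 × 63.700 = 24.206 N acting up the slope.
Newton's second law for the mass (down-slope positive): 110.328 − 24.206 − T = 13 a. For the hanging bucket (upward positive): T − 8 × 9.8 = 8 a.
Adding the two equations eliminates T: 7.722 = 21 a, so a = 0.3677 m/s².

0.368 m/s²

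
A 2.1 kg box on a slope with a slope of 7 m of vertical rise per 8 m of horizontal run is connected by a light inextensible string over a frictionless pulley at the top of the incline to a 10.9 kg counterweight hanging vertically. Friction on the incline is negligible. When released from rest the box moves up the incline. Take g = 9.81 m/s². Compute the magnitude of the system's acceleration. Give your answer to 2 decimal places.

For the box on the incline: the weight component along the slope is m₁g sin 41.19° = 2.1 × 9.81 × 0.6585 = 13.566 N and the normal force is N = m₁g cos 41.19° = 15.504 N.
Newton's second law for the box (up-slope positive): T − 13.566 = 2.1 a. For the hanging counterweight (downward positive): 10.9 × 9.81 − T = 10.9 a.
Adding the two equations eliminates T: 93.363 = 13 a, so a = 7.1818 m/s².

7.18 m/s²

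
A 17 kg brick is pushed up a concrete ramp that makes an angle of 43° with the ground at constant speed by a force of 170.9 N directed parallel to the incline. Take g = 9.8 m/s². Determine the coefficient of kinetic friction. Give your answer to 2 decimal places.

0.47

At constant speed ΣF = 0 along the incline. The applied 170.9 N acts up the slope; the weight component mg sin 43° = 113.621 N and kinetic friction μN both act down the slope.
So 170.9 = 113.621 + μ × 121.844, giving μ = (170.9 − 113.621) / 121.844 = 0.4701.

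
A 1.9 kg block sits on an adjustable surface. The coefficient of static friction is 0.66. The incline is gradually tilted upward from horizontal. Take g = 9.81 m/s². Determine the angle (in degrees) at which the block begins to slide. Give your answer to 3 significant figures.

At the threshold of sliding, static friction is at its maximum μ_s N and exactly balances the weight component along the incline: mg sin θ = μ_s mg cos θ.
Hence tan θ = μ_s = 0.66, so θ = arctan(0.66) = 33.4248°.

33.4°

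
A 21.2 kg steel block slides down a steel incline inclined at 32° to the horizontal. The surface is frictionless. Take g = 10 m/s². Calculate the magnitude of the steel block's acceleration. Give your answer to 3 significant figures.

Resolving the weight along the incline: the component pulling the steel block down the slope is mg sin 32° = 21.2 × 10 × 0.5299 = 112.339 N, and the normal force is N = mg cos 32° = 21.2 × 10 × 0.8480 = 179.776 N.
With no friction the net force along the incline is 112.339 N, so a = g sin 32° = 112.339 / 21.2 = 5.2990 m/s².

5.30 m/s²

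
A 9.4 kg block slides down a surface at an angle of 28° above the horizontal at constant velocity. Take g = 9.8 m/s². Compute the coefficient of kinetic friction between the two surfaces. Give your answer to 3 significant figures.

At constant velocity the net force along the incline is zero: mg sin 28° = μ mg cos 28°.
So μ = tan 28° = 0.4695 / 0.8829 = 0.5318.

0.532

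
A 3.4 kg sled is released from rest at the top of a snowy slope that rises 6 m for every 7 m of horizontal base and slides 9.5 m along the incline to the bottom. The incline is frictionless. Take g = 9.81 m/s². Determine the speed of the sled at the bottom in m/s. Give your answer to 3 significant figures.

The weight component along the incline is mg sin 40.60° = 21.706 N and the normal force is N = mg cos 40.60° = 25.324 N.
With no friction, a = g sin 40.60° = 6.3843 m/s².
Starting from rest over a distance of 9.5 m, v² = 2aL = 2 × 6.3843 × 9.5 = 121.3017, so v = 11.0137 m/s.

11.0 m/s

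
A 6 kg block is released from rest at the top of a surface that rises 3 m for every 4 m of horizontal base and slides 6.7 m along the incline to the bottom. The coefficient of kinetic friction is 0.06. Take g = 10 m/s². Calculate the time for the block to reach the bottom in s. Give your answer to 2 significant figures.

1.6 s

The weight component along the incline is mg sin 36.87° = 36.000 N and the normal force is N = mg cos 36.87° = 48.000 N.
Friction up the slope is f = μN = 0.06 × 48.000 = 2.880 N, so the net downslope force is 36.000 − 2.880 = 33.120 N and a = 33.120 / 6 = 5.5200 m/s².
Starting from rest, L = ½at², so t = √(2L/a) = √(2 × 6.7 / 5.5200) = 1.5581 s.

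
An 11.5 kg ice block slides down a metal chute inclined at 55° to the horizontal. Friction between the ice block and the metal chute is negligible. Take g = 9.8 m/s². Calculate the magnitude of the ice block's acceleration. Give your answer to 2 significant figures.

8.0 m/s²

Resolving the weight along the incline: the component pulling the ice block down the slope is mg sin 55° = 11.5 × 9.8 × 0.8192 = 92.324 N, and the normal force is N = mg cos 55° = 11.5 × 9.8 × 0.5736 = 64.645 N.
With no friction the net force along the incline is 92.324 N, so a = g sin 55° = 92.324 / 11.5 = 8.0282 m/s².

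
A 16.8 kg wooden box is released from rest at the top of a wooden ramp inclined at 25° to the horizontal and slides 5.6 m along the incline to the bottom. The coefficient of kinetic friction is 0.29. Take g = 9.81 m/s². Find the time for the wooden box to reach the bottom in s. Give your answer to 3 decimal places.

The weight component along the incline is mg sin 25° = 69.651 N and the normal force is N = mg cos 25° = 149.367 N.
Friction up the slope is f = μN = 0.29 × 149.367 = 43.316 N, so the net downslope force is 69.651 − 43.316 = 26.335 N and a = 26.335 / 16.8 = 1.5676 m/s².
Starting from rest, L = ½at², so t = √(2L/a) = √(2 × 5.6 / 1.5676) = 2.6730 s.

2.673 s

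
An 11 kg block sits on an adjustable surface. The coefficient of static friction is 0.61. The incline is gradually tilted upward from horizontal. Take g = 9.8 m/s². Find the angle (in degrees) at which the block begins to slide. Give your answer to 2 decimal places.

31.38°

At the threshold of sliding, static friction is at its maximum μ_s N and exactly balances the weight component along the incline: mg sin θ = μ_s mg cos θ.
Hence tan θ = μ_s = 0.61, so θ = arctan(0.61) = 31.3832°.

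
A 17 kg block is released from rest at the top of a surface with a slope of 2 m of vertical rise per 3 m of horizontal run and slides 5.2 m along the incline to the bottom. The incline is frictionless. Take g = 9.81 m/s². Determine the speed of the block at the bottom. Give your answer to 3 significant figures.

7.52 m/s

The weight component along the incline is mg sin 33.69° = 92.507 N and the normal force is N = mg cos 33.69° = 138.761 N.
With no friction, a = g sin 33.69° = 5.4416 m/s².
Starting from rest over a distance of 5.2 m, v² = 2aL = 2 × 5.4416 × 5.2 = 56.5926, so v = 7.5228 m/s.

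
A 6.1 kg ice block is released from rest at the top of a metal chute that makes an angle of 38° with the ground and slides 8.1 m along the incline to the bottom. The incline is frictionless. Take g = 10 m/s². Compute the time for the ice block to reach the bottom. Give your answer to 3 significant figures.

1.62 s

The weight component along the incline is mg sin 38° = 37.555 N and the normal force is N = mg cos 38° = 48.069 N.
With no friction, a = g sin 38° = 6.1566 m/s².
Starting from rest, L = ½at², so t = √(2L/a) = √(2 × 8.1 / 6.1566) = 1.6221 s.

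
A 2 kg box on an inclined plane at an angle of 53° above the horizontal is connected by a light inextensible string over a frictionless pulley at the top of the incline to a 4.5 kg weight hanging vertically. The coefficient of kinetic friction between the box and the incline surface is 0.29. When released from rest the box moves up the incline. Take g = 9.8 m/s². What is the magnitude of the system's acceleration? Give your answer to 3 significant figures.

For the box on the incline: the weight component along the slope is m₁g sin 53° = 2 × 9.8 × 0.7986 = 15.653 N and the normal force is N = m₁g cos 53° = 11.796 N.
Kinetic friction opposes the box's motion up the incline: f = μN = 0.29 × 11.796 = 3.421 N acting down the slope.
Newton's second law for the box (up-slope positive): T − 15.653 − 3.421 = 2 a. For the hanging weight (downward positive): 4.5 × 9.8 − T = 4.5 a.
Adding the two equations eliminates T: 25.026 = 6.5 a, so a = 3.8502 m/s².

3.85 m/s²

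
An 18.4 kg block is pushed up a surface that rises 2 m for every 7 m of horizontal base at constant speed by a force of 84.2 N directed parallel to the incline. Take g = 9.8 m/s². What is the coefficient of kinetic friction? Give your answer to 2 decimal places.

0.20

At constant speed ΣF = 0 along the incline. The applied 84.2 N acts up the slope; the weight component mg sin 15.95° = 49.538 N and kinetic friction μN both act down the slope.
So 84.2 = 49.538 + μ × 173.382, giving μ = (84.2 − 49.538) / 173.382 = 0.1999.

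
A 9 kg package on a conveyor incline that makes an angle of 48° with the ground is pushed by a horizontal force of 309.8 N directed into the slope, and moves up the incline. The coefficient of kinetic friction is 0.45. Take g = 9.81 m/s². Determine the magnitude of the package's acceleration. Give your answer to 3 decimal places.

1.278 m/s²

The horizontal push has components F cos 48° = 309.8 × 0.6691 = 207.287 N up the incline and F sin 48° = 309.8 × 0.7431 = 230.212 N pressing into the surface.
The normal force is therefore N = mg cos 48° + F sin 48° = 59.075 + 230.212 = 289.287 N, and kinetic friction down the slope is μN = 0.45 × 289.287 = 130.179 N.
Along the incline: F cos 48° − mg sin 48° − μN = ma, so 207.287 − 65.608 − 130.179 = 9 a, giving a = 1.2778 m/s².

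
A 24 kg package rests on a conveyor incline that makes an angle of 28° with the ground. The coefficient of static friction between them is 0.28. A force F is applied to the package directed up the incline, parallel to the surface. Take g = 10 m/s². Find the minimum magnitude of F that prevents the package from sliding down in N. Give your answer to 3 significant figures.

The normal force is N = mg cos 28° = 211.907 N. With F at its minimum the package is on the verge of sliding down, so static friction is at its maximum μ_s N = 0.28 × 211.907 = 59.334 N and acts up the slope.
Equilibrium along the incline: F + μ_s N = mg sin 28°, so F = 112.673 − 59.334 = 53.339 N.

53.3 N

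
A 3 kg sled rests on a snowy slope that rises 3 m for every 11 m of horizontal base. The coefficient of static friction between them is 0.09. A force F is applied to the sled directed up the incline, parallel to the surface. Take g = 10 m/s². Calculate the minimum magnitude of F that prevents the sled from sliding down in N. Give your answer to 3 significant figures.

The normal force is N = mg cos 15.26° = 28.943 N. With F at its minimum the sled is on the verge of sliding down, so static friction is at its maximum μ_s N = 0.09 × 28.943 = 2.605 N and acts up the slope.
Equilibrium along the incline: F + μ_s N = mg sin 15.26°, so F = 7.894 − 2.605 = 5.289 N.

5.29 N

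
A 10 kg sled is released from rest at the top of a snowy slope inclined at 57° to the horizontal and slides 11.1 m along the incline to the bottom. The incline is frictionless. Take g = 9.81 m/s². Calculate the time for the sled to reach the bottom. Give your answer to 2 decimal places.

1.64 s

The weight component along the incline is mg sin 57° = 82.274 N and the normal force is N = mg cos 57° = 53.429 N.
With no friction, a = g sin 57° = 8.2274 m/s².
Starting from rest, L = ½at², so t = √(2L/a) = √(2 × 11.1 / 8.2274) = 1.6427 s.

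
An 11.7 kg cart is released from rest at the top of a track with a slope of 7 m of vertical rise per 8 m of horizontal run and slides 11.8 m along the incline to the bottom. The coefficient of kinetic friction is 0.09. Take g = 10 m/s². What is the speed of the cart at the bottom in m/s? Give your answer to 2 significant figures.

12 m/s

The weight component along the incline is mg sin 41.19° = 77.045 N and the normal force is N = mg cos 41.19° = 88.051 N.
Friction up the slope is f = μN = 0.09 × 88.051 = 7.925 N, so the net downslope force is 77.045 − 7.925 = 69.120 N and a = 69.120 / 11.7 = 5.9077 m/s².
Starting from rest over a distance of 11.8 m, v² = 2aL = 2 × 5.9077 × 11.8 = 139.4217, so v = 11.8077 m/s.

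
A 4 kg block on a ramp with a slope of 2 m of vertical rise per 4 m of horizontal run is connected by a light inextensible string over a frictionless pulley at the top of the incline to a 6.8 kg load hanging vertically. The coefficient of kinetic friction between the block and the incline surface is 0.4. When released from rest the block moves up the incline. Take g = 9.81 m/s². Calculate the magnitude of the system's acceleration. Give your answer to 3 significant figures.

For the block on the incline: the weight component along the slope is m₁g sin 26.57° = 4 × 9.81 × 0.4472 = 17.548 N and the normal force is N = m₁g cos 26.57° = 35.097 N.
Kinetic friction opposes the block's motion up the incline: f = μN = 0.4 × 35.097 = 14.039 N acting down the slope.
Newton's second law for the block (up-slope positive): T − 17.548 − 14.039 = 4 a. For the hanging load (downward positive): 6.8 × 9.81 − T = 6.8 a.
Adding the two equations eliminates T: 35.121 = 10.8 a, so a = 3.2519 m/s².

3.25 m/s²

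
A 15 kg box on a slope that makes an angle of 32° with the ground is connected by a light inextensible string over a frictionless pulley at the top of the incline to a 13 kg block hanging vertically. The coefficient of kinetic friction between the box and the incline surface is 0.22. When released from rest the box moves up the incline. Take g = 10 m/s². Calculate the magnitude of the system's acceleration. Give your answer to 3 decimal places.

0.805 m/s²

For the box on the incline: the weight component along the slope is m₁g sin 32° = 15 × 10 × 0.5299 = 79.485 N and the normal force is N = m₁g cos 32° = 127.207 N.
Kinetic friction opposes the box's motion up the incline: f = μN = 0.22 × 127.207 = 27.986 N acting down the slope.
Newton's second law for the box (up-slope positive): T − 79.485 − 27.986 = 15 a. For the hanging block (downward positive): 13 × 10 − T = 13 a.
Adding the two equations eliminates T: 22.529 = 28 a, so a = 0.8046 m/s².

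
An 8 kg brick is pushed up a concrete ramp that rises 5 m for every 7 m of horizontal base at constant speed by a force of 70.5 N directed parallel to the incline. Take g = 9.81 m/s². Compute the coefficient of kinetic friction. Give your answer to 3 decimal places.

At constant speed ΣF = 0 along the incline. The applied 70.5 N acts up the slope; the weight component mg sin 35.54° = 45.616 N and kinetic friction μN both act down the slope.
So 70.5 = 45.616 + μ × 63.862, giving μ = (70.5 − 45.616) / 63.862 = 0.3897.

0.390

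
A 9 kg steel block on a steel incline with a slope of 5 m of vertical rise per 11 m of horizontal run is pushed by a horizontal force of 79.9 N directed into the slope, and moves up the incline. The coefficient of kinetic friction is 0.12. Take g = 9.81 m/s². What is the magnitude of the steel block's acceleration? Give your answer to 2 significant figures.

2.5 m/s²

The horizontal push has components F cos 24.44° = 79.9 × 0.9104 = 72.741 N up the incline and F sin 24.44° = 79.9 × 0.4138 = 33.063 N pressing into the surface.
The normal force is therefore N = mg cos 24.44° + F sin 24.44° = 80.379 + 33.063 = 113.442 N, and kinetic friction down the slope is μN = 0.12 × 113.442 = 13.613 N.
Along the incline: F cos 24.44° − mg sin 24.44° − μN = ma, so 72.741 − 36.534 − 13.613 = 9 a, giving a = 2.5104 m/s².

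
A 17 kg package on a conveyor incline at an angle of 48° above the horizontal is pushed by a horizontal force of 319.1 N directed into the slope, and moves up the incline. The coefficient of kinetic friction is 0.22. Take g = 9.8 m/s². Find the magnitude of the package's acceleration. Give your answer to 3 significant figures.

The horizontal push has components F cos 48° = 319.1 × 0.6691 = 213.510 N up the incline and F sin 48° = 319.1 × 0.7431 = 237.123 N pressing into the surface.
The normal force is therefore N = mg cos 48° + F sin 48° = 111.472 + 237.123 = 348.595 N, and kinetic friction down the slope is μN = 0.22 × 348.595 = 76.691 N.
Along the incline: F cos 48° − mg sin 48° − μN = ma, so 213.510 − 123.800 − 76.691 = 17 a, giving a = 0.7658 m/s².

0.766 m/s²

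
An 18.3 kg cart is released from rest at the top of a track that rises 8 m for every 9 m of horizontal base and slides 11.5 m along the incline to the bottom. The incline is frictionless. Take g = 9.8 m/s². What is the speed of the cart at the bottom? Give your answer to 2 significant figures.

12 m/s

The weight component along the incline is mg sin 41.63° = 119.147 N and the normal force is N = mg cos 41.63° = 134.040 N.
With no friction, a = g sin 41.63° = 6.5108 m/s².
Starting from rest over a distance of 11.5 m, v² = 2aL = 2 × 6.5108 × 11.5 = 149.7484, so v = 12.2372 m/s.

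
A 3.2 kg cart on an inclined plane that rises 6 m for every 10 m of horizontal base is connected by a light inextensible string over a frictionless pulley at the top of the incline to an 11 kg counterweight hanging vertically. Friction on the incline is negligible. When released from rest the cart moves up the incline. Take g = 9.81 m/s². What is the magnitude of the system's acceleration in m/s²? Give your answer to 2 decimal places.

For the cart on the incline: the weight component along the slope is m₁g sin 30.96° = 3.2 × 9.81 × 0.5145 = 16.151 N and the normal force is N = m₁g cos 30.96° = 26.918 N.
Newton's second law for the cart (up-slope positive): T − 16.151 = 3.2 a. For the hanging counterweight (downward positive): 11 × 9.81 − T = 11 a.
Adding the two equations eliminates T: 91.759 = 14.2 a, so a = 6.4619 m/s².

6.46 m/s²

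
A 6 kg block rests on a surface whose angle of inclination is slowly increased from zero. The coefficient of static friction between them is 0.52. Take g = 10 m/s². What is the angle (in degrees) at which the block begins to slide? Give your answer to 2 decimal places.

27.47°

At the threshold of sliding, static friction is at its maximum μ_s N and exactly balances the weight component along the incline: mg sin θ = μ_s mg cos θ.
Hence tan θ = μ_s = 0.52, so θ = arctan(0.52) = 27.4744°.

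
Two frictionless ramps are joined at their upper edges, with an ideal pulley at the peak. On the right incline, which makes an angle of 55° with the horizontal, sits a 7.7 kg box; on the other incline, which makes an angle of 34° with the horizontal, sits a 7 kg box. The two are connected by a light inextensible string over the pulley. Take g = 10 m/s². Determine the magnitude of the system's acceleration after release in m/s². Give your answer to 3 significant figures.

Resolve each weight along its own incline: the 7.7 kg mass has component 7.7 × 10 × sin 55° = 63.075 N down its slope, and the 7 kg mass has 7 × 10 × sin 34° = 39.144 N down its slope.
The 7.7 kg side's 63.075 N exceeds the other side's 39.144 N, so that mass slides down and the 7 kg mass slides up. Taking that direction as positive, Newton's second law for the whole system gives 63.075 − 39.144 = (7.7 + 7) a, so a = 23.931 / 14.7 = 1.6280 m/s².

1.63 m/s²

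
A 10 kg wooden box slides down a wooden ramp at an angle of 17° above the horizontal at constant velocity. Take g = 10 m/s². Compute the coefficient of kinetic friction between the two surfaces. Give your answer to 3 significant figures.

0.306

At constant velocity the net force along the incline is zero: mg sin 17° = μ mg cos 17°.
So μ = tan 17° = 0.2924 / 0.9563 = 0.3058.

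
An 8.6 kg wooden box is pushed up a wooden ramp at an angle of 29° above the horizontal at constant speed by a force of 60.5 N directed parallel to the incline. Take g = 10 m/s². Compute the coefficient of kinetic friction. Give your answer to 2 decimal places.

At constant speed ΣF = 0 along the incline. The applied 60.5 N acts up the slope; the weight component mg sin 29° = 41.694 N and kinetic friction μN both act down the slope.
So 60.5 = 41.694 + μ × 75.217, giving μ = (60.5 − 41.694) / 75.217 = 0.2500.

0.25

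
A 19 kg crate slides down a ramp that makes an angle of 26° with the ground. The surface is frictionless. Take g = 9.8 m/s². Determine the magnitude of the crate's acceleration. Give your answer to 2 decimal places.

Resolving the weight along the incline: the component pulling the crate down the slope is mg sin 26° = 19 × 9.8 × 0.4384 = 81.630 N, and the normal force is N = mg cos 26° = 19 × 9.8 × 0.8988 = 167.357 N.
With no friction the net force along the incline is 81.630 N, so a = g sin 26° = 81.630 / 19 = 4.2963 m/s².

4.30 m/s²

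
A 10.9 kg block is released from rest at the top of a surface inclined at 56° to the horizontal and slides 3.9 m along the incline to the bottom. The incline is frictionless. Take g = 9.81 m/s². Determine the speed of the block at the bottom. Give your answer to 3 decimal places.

7.965 m/s

The weight component along the incline is mg sin 56° = 88.648 N and the normal force is N = mg cos 56° = 59.794 N.
With no friction, a = g sin 56° = 8.1329 m/s².
Starting from rest over a distance of 3.9 m, v² = 2aL = 2 × 8.1329 × 3.9 = 63.4366, so v = 7.9647 m/s.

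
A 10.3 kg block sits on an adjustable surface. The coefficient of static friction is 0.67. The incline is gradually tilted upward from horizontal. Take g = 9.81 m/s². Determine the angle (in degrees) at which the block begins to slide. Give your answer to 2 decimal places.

At the threshold of sliding, static friction is at its maximum μ_s N and exactly balances the weight component along the incline: mg sin θ = μ_s mg cos θ.
Hence tan θ = μ_s = 0.67, so θ = arctan(0.67) = 33.8221°.

33.82°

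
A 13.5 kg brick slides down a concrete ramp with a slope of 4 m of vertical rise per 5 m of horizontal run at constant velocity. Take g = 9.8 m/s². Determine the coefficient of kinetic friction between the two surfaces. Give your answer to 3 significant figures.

0.800

At constant velocity the net force along the incline is zero: mg sin 38.66° = μ mg cos 38.66°.
So μ = tan 38.66° = 0.6247 / 0.7809 = 0.8000.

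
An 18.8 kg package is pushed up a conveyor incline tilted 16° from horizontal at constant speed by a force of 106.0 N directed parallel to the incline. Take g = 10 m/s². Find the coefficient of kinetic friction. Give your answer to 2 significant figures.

0.30

At constant speed ΣF = 0 along the incline. The applied 106.0 N acts up the slope; the weight component mg sin 16° = 51.820 N and kinetic friction μN both act down the slope.
So 106.0 = 51.820 + μ × 180.717, giving μ = (106.0 − 51.820) / 180.717 = 0.2998.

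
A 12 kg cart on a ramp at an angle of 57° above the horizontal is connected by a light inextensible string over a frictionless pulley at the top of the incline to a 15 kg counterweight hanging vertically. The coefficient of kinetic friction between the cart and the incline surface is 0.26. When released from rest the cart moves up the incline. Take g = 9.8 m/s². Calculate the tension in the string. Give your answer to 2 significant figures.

130 N

For the cart on the incline: the weight component along the slope is m₁g sin 57° = 12 × 9.8 × 0.8387 = 98.631 N and the normal force is N = m₁g cos 57° = 64.050 N.
Kinetic friction opposes the cart's motion up the incline: f = μN = 0.26 × 64.050 = 16.653 N acting down the slope.
Newton's second law for the cart (up-slope positive): T − 98.631 − 16.653 = 12 a. For the hanging counterweight (downward positive): 15 × 9.8 − T = 15 a.
Adding the two equations eliminates T: 31.716 = 27 a, so a = 1.1747 m/s².
Then from the hanging counterweight's equation, T = 15 × (9.8 − 1.1747) = 129.380 N.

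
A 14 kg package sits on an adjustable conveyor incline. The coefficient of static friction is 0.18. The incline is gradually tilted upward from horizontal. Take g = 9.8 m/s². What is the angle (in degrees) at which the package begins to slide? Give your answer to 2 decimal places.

10.20°

At the threshold of sliding, static friction is at its maximum μ_s N and exactly balances the weight component along the incline: mg sin θ = μ_s mg cos θ.
Hence tan θ = μ_s = 0.18, so θ = arctan(0.18) = 10.2040°.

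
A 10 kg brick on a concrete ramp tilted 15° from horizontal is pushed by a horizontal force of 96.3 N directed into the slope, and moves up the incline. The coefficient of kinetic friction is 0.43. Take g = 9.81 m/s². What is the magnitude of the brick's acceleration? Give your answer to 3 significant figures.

1.62 m/s²

The horizontal push has components F cos 15° = 96.3 × 0.9659 = 93.016 N up the incline and F sin 15° = 96.3 × 0.2588 = 24.922 N pressing into the surface.
The normal force is therefore N = mg cos 15° + F sin 15° = 94.755 + 24.922 = 119.677 N, and kinetic friction down the slope is μN = 0.43 × 119.677 = 51.461 N.
Along the incline: F cos 15° − mg sin 15° − μN = ma, so 93.016 − 25.388 − 51.461 = 10 a, giving a = 1.6167 m/s².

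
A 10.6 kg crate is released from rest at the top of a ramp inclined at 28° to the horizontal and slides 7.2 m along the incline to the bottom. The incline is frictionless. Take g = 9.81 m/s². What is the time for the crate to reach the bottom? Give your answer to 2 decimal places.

1.77 s

The weight component along the incline is mg sin 28° = 48.818 N and the normal force is N = mg cos 28° = 91.814 N.
With no friction, a = g sin 28° = 4.6055 m/s².
Starting from rest, L = ½at², so t = √(2L/a) = √(2 × 7.2 / 4.6055) = 1.7682 s.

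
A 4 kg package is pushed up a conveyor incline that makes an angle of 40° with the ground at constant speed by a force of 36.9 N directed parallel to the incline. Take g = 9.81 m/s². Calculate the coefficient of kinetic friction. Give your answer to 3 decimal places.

0.388

At constant speed ΣF = 0 along the incline. The applied 36.9 N acts up the slope; the weight component mg sin 40° = 25.223 N and kinetic friction μN both act down the slope.
So 36.9 = 25.223 + μ × 30.060, giving μ = (36.9 − 25.223) / 30.060 = 0.3885.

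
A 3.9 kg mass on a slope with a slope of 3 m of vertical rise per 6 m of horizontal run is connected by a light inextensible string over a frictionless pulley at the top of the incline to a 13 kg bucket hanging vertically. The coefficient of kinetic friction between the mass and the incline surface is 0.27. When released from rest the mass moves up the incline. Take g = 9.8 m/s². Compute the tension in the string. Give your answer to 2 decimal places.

49.65 N

For the mass on the incline: the weight component along the slope is m₁g sin 26.57° = 3.9 × 9.8 × 0.4472 = 17.092 N and the normal force is N = m₁g cos 26.57° = 34.185 N.
Kinetic friction opposes the mass's motion up the incline: f = μN = 0.27 × 34.185 = 9.230 N acting down the slope.
Newton's second law for the mass (up-slope positive): T − 17.092 − 9.230 = 3.9 a. For the hanging bucket (downward positive): 13 × 9.8 − T = 13 a.
Adding the two equations eliminates T: 101.078 = 16.9 a, so a = 5.9809 m/s².
Then from the hanging bucket's equation, T = 13 × (9.8 − 5.9809) = 49.648 N.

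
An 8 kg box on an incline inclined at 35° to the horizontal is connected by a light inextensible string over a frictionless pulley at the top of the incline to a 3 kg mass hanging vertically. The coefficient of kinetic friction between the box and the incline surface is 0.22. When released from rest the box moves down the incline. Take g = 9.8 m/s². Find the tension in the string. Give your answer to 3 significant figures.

For the box on the incline: the weight component along the slope is m₁g sin 35° = 8 × 9.8 × 0.5736 = 44.970 N and the normal force is N = m₁g cos 35° = 64.222 N.
Kinetic friction opposes the box's motion down the incline: f = μN = 0.22 × 64.222 = 14.129 N acting up the slope.
Newton's second law for the box (down-slope positive): 44.970 − 14.129 − T = 8 a. For the hanging mass (upward positive): T − 3 × 9.8 = 3 a.
Adding the two equations eliminates T: 1.441 = 11 a, so a = 0.1310 m/s².
Then from the hanging mass's equation, T = 3 × (9.8 + 0.1310) = 29.793 N.

29.8 N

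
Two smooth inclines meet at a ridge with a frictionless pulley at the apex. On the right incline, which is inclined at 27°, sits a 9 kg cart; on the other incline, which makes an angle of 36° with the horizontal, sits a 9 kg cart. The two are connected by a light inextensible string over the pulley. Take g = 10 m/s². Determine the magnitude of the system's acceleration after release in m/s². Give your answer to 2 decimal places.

Resolve each weight along its own incline: the 9 kg mass has component 9 × 10 × sin 27° = 40.859 N down its slope, and the 9 kg mass has 9 × 10 × sin 36° = 52.901 N down its slope.
The 9 kg side's 52.901 N exceeds the other side's 40.859 N, so that mass slides down and the 9 kg mass slides up. Taking that direction as positive, Newton's second law for the whole system gives 52.901 − 40.859 = (9 + 9) a, so a = 12.042 / 18 = 0.6690 m/s².

0.67 m/s²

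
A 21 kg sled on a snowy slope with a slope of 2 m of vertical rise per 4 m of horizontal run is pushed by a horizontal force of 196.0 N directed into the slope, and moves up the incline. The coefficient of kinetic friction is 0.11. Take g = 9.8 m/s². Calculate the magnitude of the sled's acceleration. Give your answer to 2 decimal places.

2.54 m/s²

The horizontal push has components F cos 26.57° = 196.0 × 0.8944 = 175.302 N up the incline and F sin 26.57° = 196.0 × 0.4472 = 87.651 N pressing into the surface.
The normal force is therefore N = mg cos 26.57° + F sin 26.57° = 184.068 + 87.651 = 271.719 N, and kinetic friction down the slope is μN = 0.11 × 271.719 = 29.889 N.
Along the incline: F cos 26.57° − mg sin 26.57° − μN = ma, so 175.302 − 92.034 − 29.889 = 21 a, giving a = 2.5419 m/s².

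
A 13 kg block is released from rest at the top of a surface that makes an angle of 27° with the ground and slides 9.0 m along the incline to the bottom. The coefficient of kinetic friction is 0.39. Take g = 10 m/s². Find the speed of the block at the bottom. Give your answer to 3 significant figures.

4.38 m/s

The weight component along the incline is mg sin 27° = 59.019 N and the normal force is N = mg cos 27° = 115.831 N.
Friction up the slope is f = μN = 0.39 × 115.831 = 45.174 N, so the net downslope force is 59.019 − 45.174 = 13.845 N and a = 13.845 / 13 = 1.0650 m/s².
Starting from rest over a distance of 9.0 m, v² = 2aL = 2 × 1.0650 × 9.0 = 19.1700, so v = 4.3784 m/s.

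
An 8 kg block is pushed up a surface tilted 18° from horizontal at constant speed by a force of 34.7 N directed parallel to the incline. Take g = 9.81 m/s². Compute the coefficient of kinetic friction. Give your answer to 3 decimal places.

At constant speed ΣF = 0 along the incline. The applied 34.7 N acts up the slope; the weight component mg sin 18° = 24.252 N and kinetic friction μN both act down the slope.
So 34.7 = 24.252 + μ × 74.639, giving μ = (34.7 − 24.252) / 74.639 = 0.1400.

0.140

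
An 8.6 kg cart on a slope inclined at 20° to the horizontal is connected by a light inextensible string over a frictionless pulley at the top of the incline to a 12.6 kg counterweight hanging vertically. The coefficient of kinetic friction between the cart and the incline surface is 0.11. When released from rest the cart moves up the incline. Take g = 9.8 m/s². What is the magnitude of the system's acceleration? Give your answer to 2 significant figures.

For the cart on the incline: the weight component along the slope is m₁g sin 20° = 8.6 × 9.8 × 0.3420 = 28.824 N and the normal force is N = m₁g cos 20° = 79.197 N.
Kinetic friction opposes the cart's motion up the incline: f = μN = 0.11 × 79.197 = 8.712 N acting down the slope.
Newton's second law for the cart (up-slope positive): T − 28.824 − 8.712 = 8.6 a. For the hanging counterweight (downward positive): 12.6 × 9.8 − T = 12.6 a.
Adding the two equations eliminates T: 85.944 = 21.2 a, so a = 4.0540 m/s².

4.1 m/s²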